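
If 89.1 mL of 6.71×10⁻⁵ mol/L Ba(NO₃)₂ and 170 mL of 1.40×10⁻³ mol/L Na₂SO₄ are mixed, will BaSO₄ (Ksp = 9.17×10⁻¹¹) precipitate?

Yes

Total volume after mixing = 89.1 + 170 = 259.1 mL.
[Ba²⁺] = (6.71×10⁻⁵)(89.1)/259.1 = 2.31×10⁻⁵ mol/L
[SO₄²⁻] = (1.40×10⁻³)(170)/259.1 = 9.19×10⁻⁴ mol/L
Q = [Ba²⁺][SO₄²⁻] = 2.12×10⁻⁸
Since Q (2.12×10⁻⁸) exceeds Ksp (9.17×10⁻¹¹), BaSO₄ will precipitate.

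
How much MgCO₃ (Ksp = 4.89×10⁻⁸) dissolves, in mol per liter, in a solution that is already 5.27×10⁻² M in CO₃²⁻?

9.28×10⁻⁷ M

MgCO₃(s) ⇌ Mg²⁺(aq) + CO₃²⁻(aq)
CO₃²⁻ is already present at 5.27×10⁻² M. If s mol/L of MgCO₃ dissolves, [Mg²⁺] = s while [CO₃²⁻] ≈ 5.27×10⁻² M.
Ksp = [Mg²⁺][CO₃²⁻] = s(5.27×10⁻²)
s = 4.89×10⁻⁸ / (5.27×10⁻²) = 9.28×10⁻⁷
s = 9.28×10⁻⁷ M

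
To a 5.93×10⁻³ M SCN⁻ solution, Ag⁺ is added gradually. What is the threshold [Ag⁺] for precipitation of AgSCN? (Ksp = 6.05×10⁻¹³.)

Each salt precipitates once Q = Ksp for that salt.
AgSCN(s) ⇌ Ag⁺(aq) + SCN⁻(aq)
Ksp = [Ag⁺][SCN⁻] = [Ag⁺](5.93×10⁻³)
[Ag⁺] = 6.05×10⁻¹³ / (5.93×10⁻³) = 1.02×10⁻¹⁰
[Ag⁺] = 1.02×10⁻¹⁰ M

1.02×10⁻¹⁰ M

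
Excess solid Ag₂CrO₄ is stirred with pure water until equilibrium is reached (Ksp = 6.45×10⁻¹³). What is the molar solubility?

5.44×10⁻⁵ M

Ag₂CrO₄(s) ⇌ 2 Ag⁺(aq) + CrO₄²⁻(aq)
With molar solubility s: [Ag⁺] = 2s, [CrO₄²⁻] = s.
Ksp = [Ag⁺]^2[CrO₄²⁻] = (2s)^2 · s = 4s^3
4s^3 = 6.45×10⁻¹³  ⇒  s^3 = 1.61×10⁻¹³
s = (1.61×10⁻¹³)^(1/3) = 5.44×10⁻⁵ mol L⁻¹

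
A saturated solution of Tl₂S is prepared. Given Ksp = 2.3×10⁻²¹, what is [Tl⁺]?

1.7×10⁻⁷ M

Tl₂S(s) ⇌ 2 Tl⁺(aq) + S²⁻(aq)
Call the molar solubility s, so that [Tl⁺] = 2s and [S²⁻] = s.
Ksp = [Tl⁺]^2[S²⁻] = (2s)^2 · s = 4s^3 = 2.3×10⁻²¹
s = 8.3×10⁻⁸ mol/L
[Tl⁺] = 2s = 1.7×10⁻⁷ mol/L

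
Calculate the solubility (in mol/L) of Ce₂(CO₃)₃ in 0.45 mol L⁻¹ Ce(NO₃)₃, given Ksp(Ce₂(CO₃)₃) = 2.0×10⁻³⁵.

1.5×10⁻¹² M

Ce₂(CO₃)₃(s) ⇌ 2 Ce³⁺(aq) + 3 CO₃²⁻(aq)
Let s be the solubility of Ce₂(CO₃)₃ here. The common ion gives [Ce³⁺] ≈ 0.45 mol L⁻¹, and [CO₃²⁻] = 3s.
Ksp = [Ce³⁺]^2[CO₃²⁻]^3 = (0.45)^2(3s)^3
(3s)^3 = 2.0×10⁻³⁵ / (0.45)^2 = 9.9×10⁻³⁵
s = 1.5×10⁻¹² mol L⁻¹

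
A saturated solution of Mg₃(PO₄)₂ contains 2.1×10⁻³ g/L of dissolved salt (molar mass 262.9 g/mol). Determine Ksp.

Molar solubility s = (2.1×10⁻³ g/L) / (262.9 g/mol) = 7.988×10⁻⁶ mol/L
Mg₃(PO₄)₂(s) ⇌ 3 Mg²⁺(aq) + 2 PO₄³⁻(aq)
Call the molar solubility s, so that [Mg²⁺] = 3s and [PO₄³⁻] = 2s.
Ksp = [Mg²⁺]^3[PO₄³⁻]^2 = (3s)^3 · (2s)^2 = 108s^5
Ksp = 108 × (7.988×10⁻⁶)^5 = 3.5×10⁻²⁴

Ksp = 3.5×10⁻²⁴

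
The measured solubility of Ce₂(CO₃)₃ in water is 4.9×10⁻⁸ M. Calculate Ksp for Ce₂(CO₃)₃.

Ce₂(CO₃)₃(s) ⇌ 2 Ce³⁺(aq) + 3 CO₃²⁻(aq)
Let s be the molar solubility. Then [Ce³⁺] = 2s and [CO₃²⁻] = 3s.
Ksp = [Ce³⁺]^2[CO₃²⁻]^3 = (2s)^2 · (3s)^3 = 108s^5
Ksp = 108 × (4.9×10⁻⁸)^5 = 3.1×10⁻³⁵

Ksp = 3.1×10⁻³⁵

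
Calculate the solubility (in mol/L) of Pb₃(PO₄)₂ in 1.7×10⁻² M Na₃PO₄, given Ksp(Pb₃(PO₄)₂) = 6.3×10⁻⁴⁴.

2.0×10⁻¹⁴ M

Pb₃(PO₄)₂(s) ⇌ 3 Pb²⁺(aq) + 2 PO₄³⁻(aq)
The solution already contains PO₄³⁻ at 1.7×10⁻² M. Let s be the molar solubility of Pb₃(PO₄)₂.
[PO₄³⁻] ≈ 1.7×10⁻² M (common ion dominates); [Pb²⁺] = 3s.
Ksp = [Pb²⁺]^3[PO₄³⁻]^2 = (3s)^3(1.7×10⁻²)^2
(3s)^3 = 6.3×10⁻⁴⁴ / (1.7×10⁻²)^2 = 2.2×10⁻⁴⁰
s = 2.0×10⁻¹⁴ M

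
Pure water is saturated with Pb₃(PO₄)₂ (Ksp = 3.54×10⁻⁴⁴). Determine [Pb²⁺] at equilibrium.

Pb₃(PO₄)₂(s) ⇌ 3 Pb²⁺(aq) + 2 PO₄³⁻(aq)
Let s be the molar solubility. Then [Pb²⁺] = 3s and [PO₄³⁻] = 2s.
Ksp = [Pb²⁺]^3[PO₄³⁻]^2 = (3s)^3 · (2s)^2 = 108s^5 = 3.54×10⁻⁴⁴
s = 8.00×10⁻¹⁰ mol L⁻¹
[Pb²⁺] = 3s = 2.40×10⁻⁹ mol L⁻¹

2.40×10⁻⁹ M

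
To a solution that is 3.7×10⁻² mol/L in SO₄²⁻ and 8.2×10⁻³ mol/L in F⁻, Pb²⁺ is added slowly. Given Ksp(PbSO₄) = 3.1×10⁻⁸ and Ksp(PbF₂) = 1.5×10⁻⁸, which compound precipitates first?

Each salt precipitates once Q = Ksp for that salt.
For PbSO₄: [Pb²⁺] = (Ksp/[SO₄²⁻]) = 8.4×10⁻⁷ mol/L
For PbF₂: [Pb²⁺] = (Ksp/[F⁻]^2) = 2.2×10⁻⁴ mol/L
Since PbSO₄ needs less Pb²⁺ to reach saturation, it precipitates first.

PbSO₄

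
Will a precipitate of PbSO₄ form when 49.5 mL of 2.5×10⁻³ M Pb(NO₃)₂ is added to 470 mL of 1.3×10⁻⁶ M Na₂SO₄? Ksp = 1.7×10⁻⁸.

The combined volume is 519.5 mL.
[Pb²⁺] = (2.5×10⁻³)(49.5)/519.5 = 2.4×10⁻⁴ M
[SO₄²⁻] = (1.3×10⁻⁶)(470)/519.5 = 1.2×10⁻⁶ M
Q = [Pb²⁺][SO₄²⁻] = 2.8×10⁻¹⁰
Q = 2.8×10⁻¹⁰ < Ksp = 1.7×10⁻⁸, so the solution is unsaturated and no precipitate forms.

No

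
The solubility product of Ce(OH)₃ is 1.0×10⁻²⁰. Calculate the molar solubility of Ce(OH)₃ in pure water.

Ce(OH)₃(s) ⇌ Ce³⁺(aq) + 3 OH⁻(aq)
Call the molar solubility s, so that [Ce³⁺] = s and [OH⁻] = 3s.
Ksp = [Ce³⁺][OH⁻]^3 = s · (3s)^3 = 27s^4
27s^4 = 1.0×10⁻²⁰  ⇒  s^4 = 3.7×10⁻²²
s = (3.7×10⁻²²)^(1/4) = 4.4×10⁻⁶ M

4.4×10⁻⁶ M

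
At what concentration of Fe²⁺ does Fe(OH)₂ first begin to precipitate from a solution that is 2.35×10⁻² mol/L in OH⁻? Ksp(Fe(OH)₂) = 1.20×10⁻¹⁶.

Each salt precipitates once Q = Ksp for that salt.
Fe(OH)₂(s) ⇌ Fe²⁺(aq) + 2 OH⁻(aq)
Ksp = [Fe²⁺][OH⁻]^2 = [Fe²⁺](2.35×10⁻²)^2
[Fe²⁺] = 1.20×10⁻¹⁶ / (2.35×10⁻²)^2 = 2.17×10⁻¹³
[Fe²⁺] = 2.17×10⁻¹³ mol/L

2.17×10⁻¹³ M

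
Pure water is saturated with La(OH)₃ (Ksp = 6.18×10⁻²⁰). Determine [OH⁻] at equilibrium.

2.08×10⁻⁵ M

La(OH)₃(s) ⇌ La³⁺(aq) + 3 OH⁻(aq)
Call the molar solubility s, so that [La³⁺] = s and [OH⁻] = 3s.
Ksp = [La³⁺][OH⁻]^3 = s · (3s)^3 = 27s^4 = 6.18×10⁻²⁰
s = 6.92×10⁻⁶ mol/L
[OH⁻] = 3s = 2.08×10⁻⁵ mol/L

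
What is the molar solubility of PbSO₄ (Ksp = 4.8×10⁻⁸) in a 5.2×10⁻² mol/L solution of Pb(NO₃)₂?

PbSO₄(s) ⇌ Pb²⁺(aq) + SO₄²⁻(aq)
Pb²⁺ is already present at 5.2×10⁻² mol/L. If s mol/L of PbSO₄ dissolves, [SO₄²⁻] = s while [Pb²⁺] ≈ 5.2×10⁻² mol/L.
Ksp = [Pb²⁺][SO₄²⁻] = (5.2×10⁻²)s
s = 4.8×10⁻⁸ / (5.2×10⁻²) = 9.2×10⁻⁷
s = 9.2×10⁻⁷ mol/L

9.2×10⁻⁷ M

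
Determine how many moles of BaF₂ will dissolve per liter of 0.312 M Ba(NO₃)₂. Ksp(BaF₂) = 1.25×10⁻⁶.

BaF₂(s) ⇌ Ba²⁺(aq) + 2 F⁻(aq)
The solution already contains Ba²⁺ at 0.312 M. Let s be the molar solubility of BaF₂.
[Ba²⁺] ≈ 0.312 M (common ion dominates); [F⁻] = 2s.
Ksp = [Ba²⁺][F⁻]^2 = (0.312)(2s)^2
(2s)^2 = 1.25×10⁻⁶ / (0.312) = 4.01×10⁻⁶
s = 1.00×10⁻³ M

1.00×10⁻³ M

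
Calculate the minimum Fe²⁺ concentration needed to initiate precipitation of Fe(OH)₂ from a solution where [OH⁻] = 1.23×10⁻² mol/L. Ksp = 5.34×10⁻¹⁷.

A salt starts to precipitate once the ion product Q reaches its Ksp.
Fe(OH)₂(s) ⇌ Fe²⁺(aq) + 2 OH⁻(aq)
Ksp = [Fe²⁺][OH⁻]^2 = [Fe²⁺](1.23×10⁻²)^2
[Fe²⁺] = 5.34×10⁻¹⁷ / (1.23×10⁻²)^2 = 3.53×10⁻¹³
[Fe²⁺] = 3.53×10⁻¹³ mol/L

3.53×10⁻¹³ M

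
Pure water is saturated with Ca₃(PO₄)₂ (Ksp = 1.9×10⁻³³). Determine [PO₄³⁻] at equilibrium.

2.2×10⁻⁷ M

Ca₃(PO₄)₂(s) ⇌ 3 Ca²⁺(aq) + 2 PO₄³⁻(aq)
Call the molar solubility s, so that [Ca²⁺] = 3s and [PO₄³⁻] = 2s.
Ksp = [Ca²⁺]^3[PO₄³⁻]^2 = (3s)^3 · (2s)^2 = 108s^5 = 1.9×10⁻³³
s = 1.1×10⁻⁷ mol L⁻¹
[PO₄³⁻] = 2s = 2.2×10⁻⁷ mol L⁻¹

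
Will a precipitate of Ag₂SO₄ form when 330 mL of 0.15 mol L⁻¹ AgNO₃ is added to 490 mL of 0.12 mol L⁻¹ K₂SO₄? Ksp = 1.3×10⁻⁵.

Total volume after mixing = 330 + 490 = 820 mL.
[Ag⁺] = (0.15)(330)/820 = 6.0×10⁻² mol L⁻¹
[SO₄²⁻] = (0.12)(490)/820 = 7.2×10⁻² mol L⁻¹
Q = [Ag⁺]^2[SO₄²⁻] = 2.6×10⁻⁴
Because Q > Ksp (2.6×10⁻⁴ vs 1.3×10⁻⁵), a precipitate of Ag₂SO₄ forms.

Yes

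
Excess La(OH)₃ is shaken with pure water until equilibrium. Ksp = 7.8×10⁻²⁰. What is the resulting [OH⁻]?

La(OH)₃(s) ⇌ La³⁺(aq) + 3 OH⁻(aq)
With molar solubility s: [La³⁺] = s, [OH⁻] = 3s.
Ksp = [La³⁺][OH⁻]^3 = s · (3s)^3 = 27s^4 = 7.8×10⁻²⁰
s = 7.3×10⁻⁶ mol L⁻¹
[OH⁻] = 3s = 2.2×10⁻⁵ mol L⁻¹

2.2×10⁻⁵ M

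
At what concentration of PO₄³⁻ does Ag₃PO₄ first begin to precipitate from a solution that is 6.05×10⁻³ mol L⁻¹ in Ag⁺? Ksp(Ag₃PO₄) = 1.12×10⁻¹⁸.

5.06×10⁻¹² M

The threshold for precipitation is Q = Ksp.
Ag₃PO₄(s) ⇌ 3 Ag⁺(aq) + PO₄³⁻(aq)
Ksp = [Ag⁺]^3[PO₄³⁻] = [PO₄³⁻](6.05×10⁻³)^3
[PO₄³⁻] = 1.12×10⁻¹⁸ / (6.05×10⁻³)^3 = 5.06×10⁻¹²
[PO₄³⁻] = 5.06×10⁻¹² mol L⁻¹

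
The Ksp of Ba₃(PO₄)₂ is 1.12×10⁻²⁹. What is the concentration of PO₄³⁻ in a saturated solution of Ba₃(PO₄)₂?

Ba₃(PO₄)₂(s) ⇌ 3 Ba²⁺(aq) + 2 PO₄³⁻(aq)
Call the molar solubility s, so that [Ba²⁺] = 3s and [PO₄³⁻] = 2s.
Ksp = [Ba²⁺]^3[PO₄³⁻]^2 = (3s)^3 · (2s)^2 = 108s^5 = 1.12×10⁻²⁹
s = 6.36×10⁻⁷ mol/L
[PO₄³⁻] = 2s = 1.27×10⁻⁶ mol/L

1.27×10⁻⁶ M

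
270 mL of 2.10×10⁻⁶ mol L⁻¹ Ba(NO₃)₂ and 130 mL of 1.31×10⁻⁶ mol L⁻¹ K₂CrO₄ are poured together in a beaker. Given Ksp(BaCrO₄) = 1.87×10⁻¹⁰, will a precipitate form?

Total volume after mixing = 270 + 130 = 400 mL.
[Ba²⁺] = (2.10×10⁻⁶)(270)/400 = 1.42×10⁻⁶ mol L⁻¹
[CrO₄²⁻] = (1.31×10⁻⁶)(130)/400 = 4.26×10⁻⁷ mol L⁻¹
Q = [Ba²⁺][CrO₄²⁻] = 6.04×10⁻¹³
Q = 6.04×10⁻¹³ < Ksp = 1.87×10⁻¹⁰, so the solution is unsaturated and no precipitate forms.

No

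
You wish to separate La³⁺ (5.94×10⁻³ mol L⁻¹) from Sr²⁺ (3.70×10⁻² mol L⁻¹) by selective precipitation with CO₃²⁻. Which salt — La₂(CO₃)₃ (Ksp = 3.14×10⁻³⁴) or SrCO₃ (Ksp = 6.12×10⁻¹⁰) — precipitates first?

La₂(CO₃)₃

The threshold for precipitation is Q = Ksp.
For La₂(CO₃)₃: [CO₃²⁻] = (Ksp/[La³⁺]^2)^(1/3) = 2.07×10⁻¹⁰ mol L⁻¹
For SrCO₃: [CO₃²⁻] = (Ksp/[Sr²⁺]) = 1.65×10⁻⁸ mol L⁻¹
La₂(CO₃)₃ requires the lower [CO₃²⁻], so it precipitates first.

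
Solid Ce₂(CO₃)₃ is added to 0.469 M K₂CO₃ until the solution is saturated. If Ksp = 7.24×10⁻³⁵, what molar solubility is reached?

1.32×10⁻¹⁷ M

Ce₂(CO₃)₃(s) ⇌ 2 Ce³⁺(aq) + 3 CO₃²⁻(aq)
CO₃²⁻ is already present at 0.469 M. If s mol/L of Ce₂(CO₃)₃ dissolves, [Ce³⁺] = 2s while [CO₃²⁻] ≈ 0.469 M.
Ksp = [Ce³⁺]^2[CO₃²⁻]^3 = (2s)^2(0.469)^3
(2s)^2 = 7.24×10⁻³⁵ / (0.469)^3 = 7.02×10⁻³⁴
s = 1.32×10⁻¹⁷ M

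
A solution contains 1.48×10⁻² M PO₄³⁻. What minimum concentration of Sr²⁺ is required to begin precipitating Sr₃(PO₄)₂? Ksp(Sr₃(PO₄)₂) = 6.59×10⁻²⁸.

Precipitation begins when Q = Ksp.
Sr₃(PO₄)₂(s) ⇌ 3 Sr²⁺(aq) + 2 PO₄³⁻(aq)
Ksp = [Sr²⁺]^3[PO₄³⁻]^2 = [Sr²⁺]^3(1.48×10⁻²)^2
[Sr²⁺]^3 = 6.59×10⁻²⁸ / (1.48×10⁻²)^2 = 3.01×10⁻²⁴
[Sr²⁺] = 1.44×10⁻⁸ M

1.44×10⁻⁸ M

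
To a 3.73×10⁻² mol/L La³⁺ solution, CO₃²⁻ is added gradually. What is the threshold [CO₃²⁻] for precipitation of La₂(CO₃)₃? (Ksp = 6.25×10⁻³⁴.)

7.66×10⁻¹¹ M

The threshold for precipitation is Q = Ksp.
La₂(CO₃)₃(s) ⇌ 2 La³⁺(aq) + 3 CO₃²⁻(aq)
Ksp = [La³⁺]^2[CO₃²⁻]^3 = [CO₃²⁻]^3(3.73×10⁻²)^2
[CO₃²⁻]^3 = 6.25×10⁻³⁴ / (3.73×10⁻²)^2 = 4.49×10⁻³¹
[CO₃²⁻] = 7.66×10⁻¹¹ mol/L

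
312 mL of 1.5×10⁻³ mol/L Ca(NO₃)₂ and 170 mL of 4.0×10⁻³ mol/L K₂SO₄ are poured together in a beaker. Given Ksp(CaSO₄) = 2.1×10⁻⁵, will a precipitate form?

After mixing, V = 312 mL + 170 mL = 482 mL.
[Ca²⁺] = (1.5×10⁻³)(312)/482 = 9.7×10⁻⁴ mol/L
[SO₄²⁻] = (4.0×10⁻³)(170)/482 = 1.4×10⁻³ mol/L
Q = [Ca²⁺][SO₄²⁻] = 1.4×10⁻⁶
Since Q (1.4×10⁻⁶) is less than Ksp (2.1×10⁻⁵), no CaSO₄ precipitates.

No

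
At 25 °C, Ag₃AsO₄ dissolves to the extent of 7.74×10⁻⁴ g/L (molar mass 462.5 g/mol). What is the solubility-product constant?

Molar solubility s = (7.74×10⁻⁴ g/L) / (462.5 g/mol) = 1.6735×10⁻⁶ mol/L
Ag₃AsO₄(s) ⇌ 3 Ag⁺(aq) + AsO₄³⁻(aq)
If s mol/L of Ag₃AsO₄ dissolves, [Ag⁺] = 3s and [AsO₄³⁻] = s.
Ksp = [Ag⁺]^3[AsO₄³⁻] = (3s)^3 · s = 27s^4
Ksp = 27 × (1.6735×10⁻⁶)^4 = 2.12×10⁻²²

Ksp = 2.12×10⁻²²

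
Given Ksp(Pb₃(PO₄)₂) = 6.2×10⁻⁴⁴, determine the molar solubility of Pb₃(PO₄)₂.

8.9×10⁻¹⁰ M

Pb₃(PO₄)₂(s) ⇌ 3 Pb²⁺(aq) + 2 PO₄³⁻(aq)
Call the molar solubility s, so that [Pb²⁺] = 3s and [PO₄³⁻] = 2s.
Ksp = [Pb²⁺]^3[PO₄³⁻]^2 = (3s)^3 · (2s)^2 = 108s^5
108s^5 = 6.2×10⁻⁴⁴  ⇒  s^5 = 5.7×10⁻⁴⁶
s = (5.7×10⁻⁴⁶)^(1/5) = 8.9×10⁻¹⁰ mol L⁻¹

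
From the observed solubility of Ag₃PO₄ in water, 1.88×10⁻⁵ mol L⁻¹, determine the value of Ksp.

Ag₃PO₄(s) ⇌ 3 Ag⁺(aq) + PO₄³⁻(aq)
Call the molar solubility s, so that [Ag⁺] = 3s and [PO₄³⁻] = s.
Ksp = [Ag⁺]^3[PO₄³⁻] = (3s)^3 · s = 27s^4
Ksp = 27 × (1.88×10⁻⁵)^4 = 3.37×10⁻¹⁸

Ksp = 3.37×10⁻¹⁸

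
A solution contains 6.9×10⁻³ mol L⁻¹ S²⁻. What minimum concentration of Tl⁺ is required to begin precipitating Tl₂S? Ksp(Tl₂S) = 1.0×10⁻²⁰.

1.2×10⁻⁹ M

Precipitation of each salt begins when its ion product equals Ksp.
Tl₂S(s) ⇌ 2 Tl⁺(aq) + S²⁻(aq)
Ksp = [Tl⁺]^2[S²⁻] = [Tl⁺]^2(6.9×10⁻³)
[Tl⁺]^2 = 1.0×10⁻²⁰ / (6.9×10⁻³) = 1.4×10⁻¹⁸
[Tl⁺] = 1.2×10⁻⁹ mol L⁻¹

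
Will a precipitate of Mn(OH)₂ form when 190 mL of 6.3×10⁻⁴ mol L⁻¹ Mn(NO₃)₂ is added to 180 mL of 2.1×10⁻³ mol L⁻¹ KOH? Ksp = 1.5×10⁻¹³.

Yes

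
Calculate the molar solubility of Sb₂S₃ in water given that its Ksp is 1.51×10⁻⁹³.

Sb₂S₃(s) ⇌ 2 Sb³⁺(aq) + 3 S²⁻(aq)
For each mole of Sb₂S₃ that dissolves per liter, [Sb³⁺] = 2s and [S²⁻] = 3s; let s denote this solubility.
Ksp = [Sb³⁺]^2[S²⁻]^3 = (2s)^2 · (3s)^3 = 108s^5
108s^5 = 1.51×10⁻⁹³  ⇒  s^5 = 1.40×10⁻⁹⁵
s = 1.07×10⁻¹⁹ M

1.07×10⁻¹⁹ M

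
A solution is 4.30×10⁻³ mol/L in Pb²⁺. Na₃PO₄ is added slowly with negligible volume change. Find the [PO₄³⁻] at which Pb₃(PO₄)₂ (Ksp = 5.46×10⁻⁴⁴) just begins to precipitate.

8.29×10⁻¹⁹ M

Each salt precipitates once Q = Ksp for that salt.
Pb₃(PO₄)₂(s) ⇌ 3 Pb²⁺(aq) + 2 PO₄³⁻(aq)
Ksp = [Pb²⁺]^3[PO₄³⁻]^2 = [PO₄³⁻]^2(4.30×10⁻³)^3
[PO₄³⁻]^2 = 5.46×10⁻⁴⁴ / (4.30×10⁻³)^3 = 6.87×10⁻³⁷
[PO₄³⁻] = 8.29×10⁻¹⁹ mol/L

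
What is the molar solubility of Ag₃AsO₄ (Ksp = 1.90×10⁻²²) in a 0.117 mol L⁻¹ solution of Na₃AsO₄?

3.92×10⁻⁸ M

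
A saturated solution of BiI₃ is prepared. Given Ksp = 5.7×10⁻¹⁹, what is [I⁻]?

BiI₃(s) ⇌ Bi³⁺(aq) + 3 I⁻(aq)
Let s be the molar solubility. Then [Bi³⁺] = s and [I⁻] = 3s.
Ksp = [Bi³⁺][I⁻]^3 = s · (3s)^3 = 27s^4 = 5.7×10⁻¹⁹
s = 1.2×10⁻⁵ mol/L
[I⁻] = 3s = 3.6×10⁻⁵ mol/L

3.6×10⁻⁵ M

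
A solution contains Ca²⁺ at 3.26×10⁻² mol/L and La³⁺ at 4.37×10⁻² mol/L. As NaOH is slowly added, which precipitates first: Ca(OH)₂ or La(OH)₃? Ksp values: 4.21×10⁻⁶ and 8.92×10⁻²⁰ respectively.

La(OH)₃

Each salt precipitates once Q = Ksp for that salt.
For Ca(OH)₂: [OH⁻] = (Ksp/[Ca²⁺])^(1/2) = 1.14×10⁻² mol/L
For La(OH)₃: [OH⁻] = (Ksp/[La³⁺])^(1/3) = 1.27×10⁻⁶ mol/L
The smaller threshold [OH⁻] is reached first, so La(OH)₃ precipitates first.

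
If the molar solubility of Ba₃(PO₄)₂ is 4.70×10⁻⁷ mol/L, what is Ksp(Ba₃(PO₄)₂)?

Ksp = 2.48×10⁻³⁰

Ba₃(PO₄)₂(s) ⇌ 3 Ba²⁺(aq) + 2 PO₄³⁻(aq)
Let s be the molar solubility. Then [Ba²⁺] = 3s and [PO₄³⁻] = 2s.
Ksp = [Ba²⁺]^3[PO₄³⁻]^2 = (3s)^3 · (2s)^2 = 108s^5
Ksp = 108 × (4.70×10⁻⁷)^5 = 2.48×10⁻³⁰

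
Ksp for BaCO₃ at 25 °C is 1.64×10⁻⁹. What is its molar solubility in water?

4.05×10⁻⁵ M

BaCO₃(s) ⇌ Ba²⁺(aq) + CO₃²⁻(aq)
Call the molar solubility s, so that [Ba²⁺] = s and [CO₃²⁻] = s.
Ksp = [Ba²⁺][CO₃²⁻] = s · s = s^2
s^2 = 1.64×10⁻⁹
Taking the 2nd root, s = 4.05×10⁻⁵ M.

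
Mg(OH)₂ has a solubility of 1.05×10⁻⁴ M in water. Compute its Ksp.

Ksp = 4.63×10⁻¹²

Mg(OH)₂(s) ⇌ Mg²⁺(aq) + 2 OH⁻(aq)
For each mole of Mg(OH)₂ that dissolves per liter, [Mg²⁺] = s and [OH⁻] = 2s; let s denote this solubility.
Ksp = [Mg²⁺][OH⁻]^2 = s · (2s)^2 = 4s^3
Ksp = 4 × (1.05×10⁻⁴)^3 = 4.63×10⁻¹²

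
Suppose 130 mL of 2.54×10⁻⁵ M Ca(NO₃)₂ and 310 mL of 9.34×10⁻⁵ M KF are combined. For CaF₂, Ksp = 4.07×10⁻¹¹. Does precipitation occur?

No

After mixing, V = 130 mL + 310 mL = 440 mL.
[Ca²⁺] = (2.54×10⁻⁵)(130)/440 = 7.50×10⁻⁶ M
[F⁻] = (9.34×10⁻⁵)(310)/440 = 6.58×10⁻⁵ M
Q = [Ca²⁺][F⁻]^2 = 3.25×10⁻¹⁴
Q = 3.25×10⁻¹⁴ < Ksp = 4.07×10⁻¹¹, so the solution is unsaturated and no precipitate forms.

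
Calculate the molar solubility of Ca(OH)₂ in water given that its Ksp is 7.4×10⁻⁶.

1.2×10⁻² M

Ca(OH)₂(s) ⇌ Ca²⁺(aq) + 2 OH⁻(aq)
Call the molar solubility s, so that [Ca²⁺] = s and [OH⁻] = 2s.
Ksp = [Ca²⁺][OH⁻]^2 = s · (2s)^2 = 4s^3
4s^3 = 7.4×10⁻⁶  ⇒  s^3 = 1.9×10⁻⁶
s = 1.2×10⁻² mol/L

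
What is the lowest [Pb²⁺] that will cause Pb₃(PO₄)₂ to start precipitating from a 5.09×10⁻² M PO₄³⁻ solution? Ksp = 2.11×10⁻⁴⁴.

2.01×10⁻¹⁴ M

Precipitation begins when Q = Ksp.
Pb₃(PO₄)₂(s) ⇌ 3 Pb²⁺(aq) + 2 PO₄³⁻(aq)
Ksp = [Pb²⁺]^3[PO₄³⁻]^2 = [Pb²⁺]^3(5.09×10⁻²)^2
[Pb²⁺]^3 = 2.11×10⁻⁴⁴ / (5.09×10⁻²)^2 = 8.14×10⁻⁴²
[Pb²⁺] = 2.01×10⁻¹⁴ M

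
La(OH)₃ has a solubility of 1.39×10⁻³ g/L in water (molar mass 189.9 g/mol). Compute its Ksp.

s = (1.39×10⁻³ g L⁻¹)/(189.9 g mol⁻¹) = 7.3196×10⁻⁶ M
La(OH)₃(s) ⇌ La³⁺(aq) + 3 OH⁻(aq)
With molar solubility s: [La³⁺] = s, [OH⁻] = 3s.
Ksp = [La³⁺][OH⁻]^3 = s · (3s)^3 = 27s^4
Ksp = 27 × (7.3196×10⁻⁶)^4 = 7.75×10⁻²⁰

Ksp = 7.75×10⁻²⁰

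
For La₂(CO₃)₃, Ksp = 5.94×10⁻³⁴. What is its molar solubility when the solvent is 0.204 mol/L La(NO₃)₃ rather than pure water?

8.09×10⁻¹² M

La₂(CO₃)₃(s) ⇌ 2 La³⁺(aq) + 3 CO₃²⁻(aq)
La³⁺ is already present at 0.204 mol/L. If s mol/L of La₂(CO₃)₃ dissolves, [CO₃²⁻] = 3s while [La³⁺] ≈ 0.204 mol/L.
Ksp = [La³⁺]^2[CO₃²⁻]^3 = (0.204)^2(3s)^3
(3s)^3 = 5.94×10⁻³⁴ / (0.204)^2 = 1.43×10⁻³²
s = 8.09×10⁻¹² mol/L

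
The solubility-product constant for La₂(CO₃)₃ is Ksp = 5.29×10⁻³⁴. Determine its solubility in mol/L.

8.67×10⁻⁸ M

La₂(CO₃)₃(s) ⇌ 2 La³⁺(aq) + 3 CO₃²⁻(aq)
If s mol/L of La₂(CO₃)₃ dissolves, [La³⁺] = 2s and [CO₃²⁻] = 3s.
Ksp = [La³⁺]^2[CO₃²⁻]^3 = (2s)^2 · (3s)^3 = 108s^5
108s^5 = 5.29×10⁻³⁴  ⇒  s^5 = 4.90×10⁻³⁶
Taking the 5th root, s = 8.67×10⁻⁸ mol/L.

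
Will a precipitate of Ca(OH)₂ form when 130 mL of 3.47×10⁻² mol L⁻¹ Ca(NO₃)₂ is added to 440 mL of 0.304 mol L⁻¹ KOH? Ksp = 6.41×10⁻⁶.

After mixing, V = 130 mL + 440 mL = 570 mL.
[Ca²⁺] = (3.47×10⁻²)(130)/570 = 7.91×10⁻³ mol L⁻¹
[OH⁻] = (0.304)(440)/570 = 0.235 mol L⁻¹
Q = [Ca²⁺][OH⁻]^2 = 4.36×10⁻⁴
Since Q (4.36×10⁻⁴) exceeds Ksp (6.41×10⁻⁶), Ca(OH)₂ will precipitate.

Yes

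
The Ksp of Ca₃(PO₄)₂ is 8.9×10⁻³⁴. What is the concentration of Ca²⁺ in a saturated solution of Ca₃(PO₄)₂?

2.9×10⁻⁷ M

Ca₃(PO₄)₂(s) ⇌ 3 Ca²⁺(aq) + 2 PO₄³⁻(aq)
Let s be the molar solubility. Then [Ca²⁺] = 3s and [PO₄³⁻] = 2s.
Ksp = [Ca²⁺]^3[PO₄³⁻]^2 = (3s)^3 · (2s)^2 = 108s^5 = 8.9×10⁻³⁴
s = 9.6×10⁻⁸ mol L⁻¹
[Ca²⁺] = 3s = 2.9×10⁻⁷ mol L⁻¹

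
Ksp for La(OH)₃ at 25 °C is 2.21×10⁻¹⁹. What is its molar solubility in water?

9.51×10⁻⁶ M

La(OH)₃(s) ⇌ La³⁺(aq) + 3 OH⁻(aq)
For each mole of La(OH)₃ that dissolves per liter, [La³⁺] = s and [OH⁻] = 3s; let s denote this solubility.
Ksp = [La³⁺][OH⁻]^3 = s · (3s)^3 = 27s^4
27s^4 = 2.21×10⁻¹⁹  ⇒  s^4 = 8.19×10⁻²¹
s = 9.51×10⁻⁶ M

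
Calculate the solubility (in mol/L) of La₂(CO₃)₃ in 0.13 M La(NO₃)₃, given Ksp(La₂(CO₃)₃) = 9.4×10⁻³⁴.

1.3×10⁻¹¹ M

La₂(CO₃)₃(s) ⇌ 2 La³⁺(aq) + 3 CO₃²⁻(aq)
With La³⁺ already at 0.13 M and s small, take [La³⁺] ≈ 0.13 M and [CO₃²⁻] = 3s.
Ksp = [La³⁺]^2[CO₃²⁻]^3 = (0.13)^2(3s)^3
(3s)^3 = 9.4×10⁻³⁴ / (0.13)^2 = 5.6×10⁻³²
s = 1.3×10⁻¹¹ M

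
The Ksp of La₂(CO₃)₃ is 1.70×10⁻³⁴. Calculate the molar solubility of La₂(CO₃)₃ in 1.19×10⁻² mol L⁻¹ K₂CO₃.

5.02×10⁻¹⁵ M

La₂(CO₃)₃(s) ⇌ 2 La³⁺(aq) + 3 CO₃²⁻(aq)
With CO₃²⁻ already at 1.19×10⁻² mol L⁻¹ and s small, take [CO₃²⁻] ≈ 1.19×10⁻² mol L⁻¹ and [La³⁺] = 2s.
Ksp = [La³⁺]^2[CO₃²⁻]^3 = (2s)^2(1.19×10⁻²)^3
(2s)^2 = 1.70×10⁻³⁴ / (1.19×10⁻²)^3 = 1.01×10⁻²⁸
s = 5.02×10⁻¹⁵ mol L⁻¹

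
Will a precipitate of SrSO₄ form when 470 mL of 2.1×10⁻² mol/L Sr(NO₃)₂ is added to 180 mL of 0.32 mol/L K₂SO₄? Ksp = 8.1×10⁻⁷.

Yes

Total volume after mixing = 470 + 180 = 650 mL.
[Sr²⁺] = (2.1×10⁻²)(470)/650 = 1.5×10⁻² mol/L
[SO₄²⁻] = (0.32)(180)/650 = 8.9×10⁻² mol/L
Q = [Sr²⁺][SO₄²⁻] = 1.3×10⁻³
Because Q > Ksp (1.3×10⁻³ vs 8.1×10⁻⁷), a precipitate of SrSO₄ forms.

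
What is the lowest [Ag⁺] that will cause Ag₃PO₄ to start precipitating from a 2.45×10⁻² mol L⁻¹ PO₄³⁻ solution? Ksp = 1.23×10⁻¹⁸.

A salt starts to precipitate once the ion product Q reaches its Ksp.
Ag₃PO₄(s) ⇌ 3 Ag⁺(aq) + PO₄³⁻(aq)
Ksp = [Ag⁺]^3[PO₄³⁻] = [Ag⁺]^3(2.45×10⁻²)
[Ag⁺]^3 = 1.23×10⁻¹⁸ / (2.45×10⁻²) = 5.02×10⁻¹⁷
[Ag⁺] = 3.69×10⁻⁶ mol L⁻¹

3.69×10⁻⁶ M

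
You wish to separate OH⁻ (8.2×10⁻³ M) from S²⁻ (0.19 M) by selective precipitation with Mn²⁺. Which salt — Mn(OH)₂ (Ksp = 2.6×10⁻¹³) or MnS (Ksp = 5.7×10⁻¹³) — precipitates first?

MnS

Precipitation of each salt begins when its ion product equals Ksp.
For Mn(OH)₂: [Mn²⁺] = (Ksp/[OH⁻]^2) = 3.9×10⁻⁹ M
For MnS: [Mn²⁺] = (Ksp/[S²⁻]) = 3.0×10⁻¹² M
MnS requires the lower [Mn²⁺], so it precipitates first.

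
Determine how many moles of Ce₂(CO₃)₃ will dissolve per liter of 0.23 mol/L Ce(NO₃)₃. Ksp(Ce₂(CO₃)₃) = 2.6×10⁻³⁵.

2.6×10⁻¹² M

Ce₂(CO₃)₃(s) ⇌ 2 Ce³⁺(aq) + 3 CO₃²⁻(aq)
With Ce³⁺ already at 0.23 mol/L and s small, take [Ce³⁺] ≈ 0.23 mol/L and [CO₃²⁻] = 3s.
Ksp = [Ce³⁺]^2[CO₃²⁻]^3 = (0.23)^2(3s)^3
(3s)^3 = 2.6×10⁻³⁵ / (0.23)^2 = 4.9×10⁻³⁴
s = 2.6×10⁻¹² mol/L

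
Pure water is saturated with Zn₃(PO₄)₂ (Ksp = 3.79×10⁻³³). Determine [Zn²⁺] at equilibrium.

3.86×10⁻⁷ M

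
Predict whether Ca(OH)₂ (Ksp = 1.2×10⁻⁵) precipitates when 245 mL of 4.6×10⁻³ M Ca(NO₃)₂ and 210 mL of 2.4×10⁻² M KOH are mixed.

No

The combined volume is 455 mL.
[Ca²⁺] = (4.6×10⁻³)(245)/455 = 2.5×10⁻³ M
[OH⁻] = (2.4×10⁻²)(210)/455 = 1.1×10⁻² M
Q = [Ca²⁺][OH⁻]^2 = 3.0×10⁻⁷
Since Q (3.0×10⁻⁷) is less than Ksp (1.2×10⁻⁵), no Ca(OH)₂ precipitates.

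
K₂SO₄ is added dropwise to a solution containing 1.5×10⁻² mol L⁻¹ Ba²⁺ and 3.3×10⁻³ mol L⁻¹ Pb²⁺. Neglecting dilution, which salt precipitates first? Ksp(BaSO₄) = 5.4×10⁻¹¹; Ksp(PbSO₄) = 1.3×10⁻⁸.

Precipitation of each salt begins when its ion product equals Ksp.
For BaSO₄: [SO₄²⁻] = (Ksp/[Ba²⁺]) = 3.6×10⁻⁹ mol L⁻¹
For PbSO₄: [SO₄²⁻] = (Ksp/[Pb²⁺]) = 3.9×10⁻⁶ mol L⁻¹
Since BaSO₄ needs less SO₄²⁻ to reach saturation, it precipitates first.

BaSO₄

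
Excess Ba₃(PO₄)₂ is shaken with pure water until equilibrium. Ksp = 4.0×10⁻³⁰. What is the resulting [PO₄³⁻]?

Ba₃(PO₄)₂(s) ⇌ 3 Ba²⁺(aq) + 2 PO₄³⁻(aq)
Call the molar solubility s, so that [Ba²⁺] = 3s and [PO₄³⁻] = 2s.
Ksp = [Ba²⁺]^3[PO₄³⁻]^2 = (3s)^3 · (2s)^2 = 108s^5 = 4.0×10⁻³⁰
s = 5.2×10⁻⁷ M
[PO₄³⁻] = 2s = 1.0×10⁻⁶ M

1.0×10⁻⁶ M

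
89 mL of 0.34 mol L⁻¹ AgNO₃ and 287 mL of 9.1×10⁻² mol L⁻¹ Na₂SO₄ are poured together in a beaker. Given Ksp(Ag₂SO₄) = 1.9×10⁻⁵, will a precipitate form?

Yes

Total volume after mixing = 89 + 287 = 376 mL.
[Ag⁺] = (0.34)(89)/376 = 8.0×10⁻² mol L⁻¹
[SO₄²⁻] = (9.1×10⁻²)(287)/376 = 6.9×10⁻² mol L⁻¹
Q = [Ag⁺]^2[SO₄²⁻] = 4.5×10⁻⁴
Since Q (4.5×10⁻⁴) exceeds Ksp (1.9×10⁻⁵), Ag₂SO₄ will precipitate.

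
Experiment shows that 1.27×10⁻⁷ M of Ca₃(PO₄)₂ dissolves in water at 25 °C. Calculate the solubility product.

Ksp = 3.57×10⁻³³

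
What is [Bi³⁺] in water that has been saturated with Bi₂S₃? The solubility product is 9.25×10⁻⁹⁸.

3.07×10⁻²⁰ M

Bi₂S₃(s) ⇌ 2 Bi³⁺(aq) + 3 S²⁻(aq)
Let s be the molar solubility. Then [Bi³⁺] = 2s and [S²⁻] = 3s.
Ksp = [Bi³⁺]^2[S²⁻]^3 = (2s)^2 · (3s)^3 = 108s^5 = 9.25×10⁻⁹⁸
s = 1.54×10⁻²⁰ M
[Bi³⁺] = 2s = 3.07×10⁻²⁰ M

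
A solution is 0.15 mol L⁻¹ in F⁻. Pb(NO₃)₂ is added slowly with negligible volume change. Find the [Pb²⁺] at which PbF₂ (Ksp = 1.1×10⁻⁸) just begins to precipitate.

Precipitation of each salt begins when its ion product equals Ksp.
PbF₂(s) ⇌ Pb²⁺(aq) + 2 F⁻(aq)
Ksp = [Pb²⁺][F⁻]^2 = [Pb²⁺](0.15)^2
[Pb²⁺] = 1.1×10⁻⁸ / (0.15)^2 = 4.9×10⁻⁷
[Pb²⁺] = 4.9×10⁻⁷ mol L⁻¹

4.9×10⁻⁷ M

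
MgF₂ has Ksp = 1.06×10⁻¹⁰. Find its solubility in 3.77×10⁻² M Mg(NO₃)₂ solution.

MgF₂(s) ⇌ Mg²⁺(aq) + 2 F⁻(aq)
Mg²⁺ is already present at 3.77×10⁻² M. If s mol/L of MgF₂ dissolves, [F⁻] = 2s while [Mg²⁺] ≈ 3.77×10⁻² M.
Ksp = [Mg²⁺][F⁻]^2 = (3.77×10⁻²)(2s)^2
(2s)^2 = 1.06×10⁻¹⁰ / (3.77×10⁻²) = 2.81×10⁻⁹
s = 2.65×10⁻⁵ M

2.65×10⁻⁵ M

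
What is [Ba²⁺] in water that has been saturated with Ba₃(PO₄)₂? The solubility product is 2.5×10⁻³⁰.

Ba₃(PO₄)₂(s) ⇌ 3 Ba²⁺(aq) + 2 PO₄³⁻(aq)
For each mole of Ba₃(PO₄)₂ that dissolves per liter, [Ba²⁺] = 3s and [PO₄³⁻] = 2s; let s denote this solubility.
Ksp = [Ba²⁺]^3[PO₄³⁻]^2 = (3s)^3 · (2s)^2 = 108s^5 = 2.5×10⁻³⁰
s = 4.7×10⁻⁷ mol L⁻¹
[Ba²⁺] = 3s = 1.4×10⁻⁶ mol L⁻¹

1.4×10⁻⁶ M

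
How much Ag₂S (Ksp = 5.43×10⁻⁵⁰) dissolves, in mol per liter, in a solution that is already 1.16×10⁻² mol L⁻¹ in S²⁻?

1.08×10⁻²⁴ M

Ag₂S(s) ⇌ 2 Ag⁺(aq) + S²⁻(aq)
With S²⁻ already at 1.16×10⁻² mol L⁻¹ and s small, take [S²⁻] ≈ 1.16×10⁻² mol L⁻¹ and [Ag⁺] = 2s.
Ksp = [Ag⁺]^2[S²⁻] = (2s)^2(1.16×10⁻²)
(2s)^2 = 5.43×10⁻⁵⁰ / (1.16×10⁻²) = 4.68×10⁻⁴⁸
s = 1.08×10⁻²⁴ mol L⁻¹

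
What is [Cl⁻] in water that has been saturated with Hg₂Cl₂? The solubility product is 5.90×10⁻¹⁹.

1.06×10⁻⁶ M

Hg₂Cl₂(s) ⇌ Hg₂²⁺(aq) + 2 Cl⁻(aq)
With molar solubility s: [Hg₂²⁺] = s, [Cl⁻] = 2s.
Ksp = [Hg₂²⁺][Cl⁻]^2 = s · (2s)^2 = 4s^3 = 5.90×10⁻¹⁹
s = 5.28×10⁻⁷ mol/L
[Cl⁻] = 2s = 1.06×10⁻⁶ mol/L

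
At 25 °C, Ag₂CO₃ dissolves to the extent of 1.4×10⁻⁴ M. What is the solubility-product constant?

Ag₂CO₃(s) ⇌ 2 Ag⁺(aq) + CO₃²⁻(aq)
With molar solubility s: [Ag⁺] = 2s, [CO₃²⁻] = s.
Ksp = [Ag⁺]^2[CO₃²⁻] = (2s)^2 · s = 4s^3
Ksp = 4 × (1.4×10⁻⁴)^3 = 1.1×10⁻¹¹

Ksp = 1.1×10⁻¹¹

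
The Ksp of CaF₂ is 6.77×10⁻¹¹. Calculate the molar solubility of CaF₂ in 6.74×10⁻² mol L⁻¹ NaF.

1.49×10⁻⁸ M

CaF₂(s) ⇌ Ca²⁺(aq) + 2 F⁻(aq)
The solution already contains F⁻ at 6.74×10⁻² mol L⁻¹. Let s be the molar solubility of CaF₂.
[F⁻] ≈ 6.74×10⁻² mol L⁻¹ (common ion dominates); [Ca²⁺] = s.
Ksp = [Ca²⁺][F⁻]^2 = s(6.74×10⁻²)^2
s = 6.77×10⁻¹¹ / (6.74×10⁻²)^2 = 1.49×10⁻⁸
s = 1.49×10⁻⁸ mol L⁻¹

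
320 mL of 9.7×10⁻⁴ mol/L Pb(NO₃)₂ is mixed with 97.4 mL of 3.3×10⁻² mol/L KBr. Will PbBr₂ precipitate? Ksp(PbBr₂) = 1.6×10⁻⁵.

The combined volume is 417.4 mL.
[Pb²⁺] = (9.7×10⁻⁴)(320)/417.4 = 7.4×10⁻⁴ mol/L
[Br⁻] = (3.3×10⁻²)(97.4)/417.4 = 7.7×10⁻³ mol/L
Q = [Pb²⁺][Br⁻]^2 = 4.4×10⁻⁸
Q < Ksp (4.4×10⁻⁸ vs 1.6×10⁻⁵); the solution remains unsaturated and no precipitate forms.

No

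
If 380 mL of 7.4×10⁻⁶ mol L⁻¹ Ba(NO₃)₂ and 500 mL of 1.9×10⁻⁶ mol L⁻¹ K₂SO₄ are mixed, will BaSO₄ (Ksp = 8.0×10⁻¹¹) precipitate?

After mixing, V = 380 mL + 500 mL = 880 mL.
[Ba²⁺] = (7.4×10⁻⁶)(380)/880 = 3.2×10⁻⁶ mol L⁻¹
[SO₄²⁻] = (1.9×10⁻⁶)(500)/880 = 1.1×10⁻⁶ mol L⁻¹
Q = [Ba²⁺][SO₄²⁻] = 3.4×10⁻¹²
Since Q (3.4×10⁻¹²) is less than Ksp (8.0×10⁻¹¹), no BaSO₄ precipitates.

No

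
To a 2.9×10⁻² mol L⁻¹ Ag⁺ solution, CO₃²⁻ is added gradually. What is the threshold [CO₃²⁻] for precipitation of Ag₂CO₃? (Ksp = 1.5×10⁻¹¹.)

1.8×10⁻⁸ M

Each salt precipitates once Q = Ksp for that salt.
Ag₂CO₃(s) ⇌ 2 Ag⁺(aq) + CO₃²⁻(aq)
Ksp = [Ag⁺]^2[CO₃²⁻] = [CO₃²⁻](2.9×10⁻²)^2
[CO₃²⁻] = 1.5×10⁻¹¹ / (2.9×10⁻²)^2 = 1.8×10⁻⁸
[CO₃²⁻] = 1.8×10⁻⁸ mol L⁻¹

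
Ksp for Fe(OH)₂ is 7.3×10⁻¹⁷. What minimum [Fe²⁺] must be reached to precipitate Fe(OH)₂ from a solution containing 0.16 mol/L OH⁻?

Each salt precipitates once Q = Ksp for that salt.
Fe(OH)₂(s) ⇌ Fe²⁺(aq) + 2 OH⁻(aq)
Ksp = [Fe²⁺][OH⁻]^2 = [Fe²⁺](0.16)^2
[Fe²⁺] = 7.3×10⁻¹⁷ / (0.16)^2 = 2.9×10⁻¹⁵
[Fe²⁺] = 2.9×10⁻¹⁵ mol/L

2.9×10⁻¹⁵ M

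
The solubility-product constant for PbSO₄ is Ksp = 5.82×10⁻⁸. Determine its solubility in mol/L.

2.41×10⁻⁴ M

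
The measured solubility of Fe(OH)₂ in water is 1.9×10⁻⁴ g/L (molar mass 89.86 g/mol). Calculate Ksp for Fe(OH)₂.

Ksp = 3.8×10⁻¹⁷

s = (1.9×10⁻⁴ g L⁻¹)/(89.86 g mol⁻¹) = 2.114×10⁻⁶ M
Fe(OH)₂(s) ⇌ Fe²⁺(aq) + 2 OH⁻(aq)
If s mol/L of Fe(OH)₂ dissolves, [Fe²⁺] = s and [OH⁻] = 2s.
Ksp = [Fe²⁺][OH⁻]^2 = s · (2s)^2 = 4s^3
Ksp = 4 × (2.114×10⁻⁶)^3 = 3.8×10⁻¹⁷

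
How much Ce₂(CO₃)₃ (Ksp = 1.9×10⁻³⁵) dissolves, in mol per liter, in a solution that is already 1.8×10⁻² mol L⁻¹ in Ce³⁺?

Ce₂(CO₃)₃(s) ⇌ 2 Ce³⁺(aq) + 3 CO₃²⁻(aq)
Ce³⁺ is already present at 1.8×10⁻² mol L⁻¹. If s mol/L of Ce₂(CO₃)₃ dissolves, [CO₃²⁻] = 3s while [Ce³⁺] ≈ 1.8×10⁻² mol L⁻¹.
Ksp = [Ce³⁺]^2[CO₃²⁻]^3 = (1.8×10⁻²)^2(3s)^3
(3s)^3 = 1.9×10⁻³⁵ / (1.8×10⁻²)^2 = 5.9×10⁻³²
s = 1.3×10⁻¹¹ mol L⁻¹

1.3×10⁻¹¹ M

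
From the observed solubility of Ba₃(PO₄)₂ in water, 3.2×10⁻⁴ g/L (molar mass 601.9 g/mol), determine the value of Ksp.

Convert to molarity: s = 3.2×10⁻⁴ / 601.9 = 5.316×10⁻⁷ mol/L
Ba₃(PO₄)₂(s) ⇌ 3 Ba²⁺(aq) + 2 PO₄³⁻(aq)
Call the molar solubility s, so that [Ba²⁺] = 3s and [PO₄³⁻] = 2s.
Ksp = [Ba²⁺]^3[PO₄³⁻]^2 = (3s)^3 · (2s)^2 = 108s^5
Ksp = 108 × (5.316×10⁻⁷)^5 = 4.6×10⁻³⁰

Ksp = 4.6×10⁻³⁰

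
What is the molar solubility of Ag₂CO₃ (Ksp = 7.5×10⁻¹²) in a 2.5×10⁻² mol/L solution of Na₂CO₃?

8.7×10⁻⁶ M

Ag₂CO₃(s) ⇌ 2 Ag⁺(aq) + CO₃²⁻(aq)
Let s be the solubility of Ag₂CO₃ here. The common ion gives [CO₃²⁻] ≈ 2.5×10⁻² mol/L, and [Ag⁺] = 2s.
Ksp = [Ag⁺]^2[CO₃²⁻] = (2s)^2(2.5×10⁻²)
(2s)^2 = 7.5×10⁻¹² / (2.5×10⁻²) = 3.0×10⁻¹⁰
s = 8.7×10⁻⁶ mol/L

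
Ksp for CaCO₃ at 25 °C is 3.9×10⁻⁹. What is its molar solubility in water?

6.2×10⁻⁵ M

CaCO₃(s) ⇌ Ca²⁺(aq) + CO₃²⁻(aq)
For each mole of CaCO₃ that dissolves per liter, [Ca²⁺] = s and [CO₃²⁻] = s; let s denote this solubility.
Ksp = [Ca²⁺][CO₃²⁻] = s · s = s^2
s^2 = 3.9×10⁻⁹
s = (3.9×10⁻⁹)^(1/2) = 6.2×10⁻⁵ mol L⁻¹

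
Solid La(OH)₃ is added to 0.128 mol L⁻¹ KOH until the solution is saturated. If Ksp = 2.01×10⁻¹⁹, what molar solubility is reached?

La(OH)₃(s) ⇌ La³⁺(aq) + 3 OH⁻(aq)
The solution already contains OH⁻ at 0.128 mol L⁻¹. Let s be the molar solubility of La(OH)₃.
[OH⁻] ≈ 0.128 mol L⁻¹ (common ion dominates); [La³⁺] = s.
Ksp = [La³⁺][OH⁻]^3 = s(0.128)^3
s = 2.01×10⁻¹⁹ / (0.128)^3 = 9.58×10⁻¹⁷
s = 9.58×10⁻¹⁷ mol L⁻¹

9.58×10⁻¹⁷ M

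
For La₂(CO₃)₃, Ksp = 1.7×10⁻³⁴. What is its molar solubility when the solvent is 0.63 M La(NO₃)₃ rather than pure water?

La₂(CO₃)₃(s) ⇌ 2 La³⁺(aq) + 3 CO₃²⁻(aq)
Let s be the solubility of La₂(CO₃)₃ here. The common ion gives [La³⁺] ≈ 0.63 M, and [CO₃²⁻] = 3s.
Ksp = [La³⁺]^2[CO₃²⁻]^3 = (0.63)^2(3s)^3
(3s)^3 = 1.7×10⁻³⁴ / (0.63)^2 = 4.3×10⁻³⁴
s = 2.5×10⁻¹² M

2.5×10⁻¹² M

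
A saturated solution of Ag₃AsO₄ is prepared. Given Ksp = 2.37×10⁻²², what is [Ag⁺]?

5.16×10⁻⁶ M

Ag₃AsO₄(s) ⇌ 3 Ag⁺(aq) + AsO₄³⁻(aq)
For each mole of Ag₃AsO₄ that dissolves per liter, [Ag⁺] = 3s and [AsO₄³⁻] = s; let s denote this solubility.
Ksp = [Ag⁺]^3[AsO₄³⁻] = (3s)^3 · s = 27s^4 = 2.37×10⁻²²
s = 1.72×10⁻⁶ mol L⁻¹
[Ag⁺] = 3s = 5.16×10⁻⁶ mol L⁻¹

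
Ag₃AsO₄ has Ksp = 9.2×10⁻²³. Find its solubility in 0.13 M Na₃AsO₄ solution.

3.0×10⁻⁸ M

Ag₃AsO₄(s) ⇌ 3 Ag⁺(aq) + AsO₄³⁻(aq)
With AsO₄³⁻ already at 0.13 M and s small, take [AsO₄³⁻] ≈ 0.13 M and [Ag⁺] = 3s.
Ksp = [Ag⁺]^3[AsO₄³⁻] = (3s)^3(0.13)
(3s)^3 = 9.2×10⁻²³ / (0.13) = 7.1×10⁻²²
s = 3.0×10⁻⁸ M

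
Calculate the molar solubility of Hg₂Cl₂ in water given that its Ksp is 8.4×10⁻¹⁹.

Hg₂Cl₂(s) ⇌ Hg₂²⁺(aq) + 2 Cl⁻(aq)
For each mole of Hg₂Cl₂ that dissolves per liter, [Hg₂²⁺] = s and [Cl⁻] = 2s; let s denote this solubility.
Ksp = [Hg₂²⁺][Cl⁻]^2 = s · (2s)^2 = 4s^3
4s^3 = 8.4×10⁻¹⁹  ⇒  s^3 = 2.1×10⁻¹⁹
Taking the 3rd root, s = 5.9×10⁻⁷ mol L⁻¹.

5.9×10⁻⁷ M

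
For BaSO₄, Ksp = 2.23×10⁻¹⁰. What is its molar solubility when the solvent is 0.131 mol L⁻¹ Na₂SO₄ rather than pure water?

BaSO₄(s) ⇌ Ba²⁺(aq) + SO₄²⁻(aq)
Let s be the solubility of BaSO₄ here. The common ion gives [SO₄²⁻] ≈ 0.131 mol L⁻¹, and [Ba²⁺] = s.
Ksp = [Ba²⁺][SO₄²⁻] = s(0.131)
s = 2.23×10⁻¹⁰ / (0.131) = 1.70×10⁻⁹
s = 1.70×10⁻⁹ mol L⁻¹

1.70×10⁻⁹ M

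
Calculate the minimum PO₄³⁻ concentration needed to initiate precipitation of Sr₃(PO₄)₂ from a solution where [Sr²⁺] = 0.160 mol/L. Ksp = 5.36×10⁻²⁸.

3.62×10⁻¹³ M

Precipitation begins when Q = Ksp.
Sr₃(PO₄)₂(s) ⇌ 3 Sr²⁺(aq) + 2 PO₄³⁻(aq)
Ksp = [Sr²⁺]^3[PO₄³⁻]^2 = [PO₄³⁻]^2(0.160)^3
[PO₄³⁻]^2 = 5.36×10⁻²⁸ / (0.160)^3 = 1.31×10⁻²⁵
[PO₄³⁻] = 3.62×10⁻¹³ mol/L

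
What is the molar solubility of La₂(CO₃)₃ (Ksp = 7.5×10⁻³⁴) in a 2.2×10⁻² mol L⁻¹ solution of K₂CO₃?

4.2×10⁻¹⁵ M

La₂(CO₃)₃(s) ⇌ 2 La³⁺(aq) + 3 CO₃²⁻(aq)
The solution already contains CO₃²⁻ at 2.2×10⁻² mol L⁻¹. Let s be the molar solubility of La₂(CO₃)₃.
[CO₃²⁻] ≈ 2.2×10⁻² mol L⁻¹ (common ion dominates); [La³⁺] = 2s.
Ksp = [La³⁺]^2[CO₃²⁻]^3 = (2s)^2(2.2×10⁻²)^3
(2s)^2 = 7.5×10⁻³⁴ / (2.2×10⁻²)^3 = 7.0×10⁻²⁹
s = 4.2×10⁻¹⁵ mol L⁻¹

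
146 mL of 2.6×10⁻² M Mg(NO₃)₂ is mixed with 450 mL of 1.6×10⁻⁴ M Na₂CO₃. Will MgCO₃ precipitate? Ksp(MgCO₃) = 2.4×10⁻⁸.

After mixing, V = 146 mL + 450 mL = 596 mL.
[Mg²⁺] = (2.6×10⁻²)(146)/596 = 6.4×10⁻³ M
[CO₃²⁻] = (1.6×10⁻⁴)(450)/596 = 1.2×10⁻⁴ M
Q = [Mg²⁺][CO₃²⁻] = 7.7×10⁻⁷
Because Q > Ksp (7.7×10⁻⁷ vs 2.4×10⁻⁸), a precipitate of MgCO₃ forms.

Yes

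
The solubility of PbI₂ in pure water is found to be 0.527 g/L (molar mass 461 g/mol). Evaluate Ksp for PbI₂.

Ksp = 5.98×10⁻⁹

Convert to molarity: s = 0.527 / 461 = 1.1432×10⁻³ mol/L
PbI₂(s) ⇌ Pb²⁺(aq) + 2 I⁻(aq)
Call the molar solubility s, so that [Pb²⁺] = s and [I⁻] = 2s.
Ksp = [Pb²⁺][I⁻]^2 = s · (2s)^2 = 4s^3
Ksp = 4 × (1.1432×10⁻³)^3 = 5.98×10⁻⁹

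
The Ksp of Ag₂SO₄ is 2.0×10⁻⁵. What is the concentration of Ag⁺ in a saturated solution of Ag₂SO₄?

Ag₂SO₄(s) ⇌ 2 Ag⁺(aq) + SO₄²⁻(aq)
Call the molar solubility s, so that [Ag⁺] = 2s and [SO₄²⁻] = s.
Ksp = [Ag⁺]^2[SO₄²⁻] = (2s)^2 · s = 4s^3 = 2.0×10⁻⁵
s = 1.7×10⁻² M
[Ag⁺] = 2s = 3.4×10⁻² M

3.4×10⁻² M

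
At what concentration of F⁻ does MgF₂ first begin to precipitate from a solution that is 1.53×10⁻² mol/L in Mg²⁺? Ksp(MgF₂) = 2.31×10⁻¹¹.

Precipitation begins when Q = Ksp.
MgF₂(s) ⇌ Mg²⁺(aq) + 2 F⁻(aq)
Ksp = [Mg²⁺][F⁻]^2 = [F⁻]^2(1.53×10⁻²)
[F⁻]^2 = 2.31×10⁻¹¹ / (1.53×10⁻²) = 1.51×10⁻⁹
[F⁻] = 3.89×10⁻⁵ mol/L

3.89×10⁻⁵ M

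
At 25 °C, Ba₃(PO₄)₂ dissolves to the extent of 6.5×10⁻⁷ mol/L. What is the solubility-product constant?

Ba₃(PO₄)₂(s) ⇌ 3 Ba²⁺(aq) + 2 PO₄³⁻(aq)
Let s be the molar solubility. Then [Ba²⁺] = 3s and [PO₄³⁻] = 2s.
Ksp = [Ba²⁺]^3[PO₄³⁻]^2 = (3s)^3 · (2s)^2 = 108s^5
Ksp = 108 × (6.5×10⁻⁷)^5 = 1.3×10⁻²⁹

Ksp = 1.3×10⁻²⁹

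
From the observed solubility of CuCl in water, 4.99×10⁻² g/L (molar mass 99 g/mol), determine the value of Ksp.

Ksp = 2.54×10⁻⁷

s = (4.99×10⁻² g L⁻¹)/(99 g mol⁻¹) = 5.0404×10⁻⁴ M
CuCl(s) ⇌ Cu⁺(aq) + Cl⁻(aq)
With molar solubility s: [Cu⁺] = s, [Cl⁻] = s.
Ksp = [Cu⁺][Cl⁻] = s · s = s^2
Ksp = (5.0404×10⁻⁴)^2 = 2.54×10⁻⁷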